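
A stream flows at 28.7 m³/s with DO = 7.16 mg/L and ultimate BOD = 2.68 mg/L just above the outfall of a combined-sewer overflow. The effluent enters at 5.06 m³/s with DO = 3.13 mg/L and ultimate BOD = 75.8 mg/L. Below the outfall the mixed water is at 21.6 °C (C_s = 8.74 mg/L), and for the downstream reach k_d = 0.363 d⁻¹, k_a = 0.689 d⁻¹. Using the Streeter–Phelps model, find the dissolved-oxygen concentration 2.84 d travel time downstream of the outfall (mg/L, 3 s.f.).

DO ≈ 5.16 mg/L

Mixed DO = (28.7×7.16 + 5.06×3.13)/(28.7+5.06) = 221.3/33.76 = 6.556 mg/L.
Mixed L₀ = (28.7×2.68 + 5.06×75.8)/(33.76) = 460.5/33.76 = 13.64 mg/L.
Initial deficit D₀ = C_s − DO₀ = 8.74 − 6.556 = 2.184 mg/L.
D(2.84) = [0.363×13.64/(0.689−0.363)](e^(−0.363×2.84) − e^(−0.689×2.84)) + 2.184 e^(−0.689×2.84)
= 15.19 × (0.3567 − 0.1413) + 2.184 × 0.1413 = 3.579 mg/L.
DO = 8.74 − 3.579 = 5.161 mg/L.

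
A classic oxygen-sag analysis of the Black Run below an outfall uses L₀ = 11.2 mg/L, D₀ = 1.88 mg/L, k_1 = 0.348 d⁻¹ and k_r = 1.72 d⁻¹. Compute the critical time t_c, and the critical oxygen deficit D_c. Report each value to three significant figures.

t_c ≈ 0.374 d; D_c ≈ 1.99 mg/L

At the critical point dD/dt = 0, so k_1 L₀ e^(−k_1 t) = k_r D. Substituting D(t) from the Streeter–Phelps equation and solving for t gives
t_c = ln[(k_r/k_1)(1 − D₀(k_r−k_1)/(k_1 L₀))] / (k_r−k_1).
Here k_r−k_1 = 1.372 d⁻¹ and 1 − D₀(k_r−k_1)/(k_1 L₀) = 1 − 1.88×1.372/(0.348×11.2) = 0.3382, so
t_c = ln(4.943 × 0.3382) / 1.372 = 0.5138 / 1.372 = 0.3745 d.
L(t_c) = L₀ e^(−k_1 t_c) = 11.2 × 0.8778 = 9.831 mg/L, and at the critical point k_r D_c = k_1 L, so D_c = (0.348/1.72) × 9.831 = 1.989 mg/L.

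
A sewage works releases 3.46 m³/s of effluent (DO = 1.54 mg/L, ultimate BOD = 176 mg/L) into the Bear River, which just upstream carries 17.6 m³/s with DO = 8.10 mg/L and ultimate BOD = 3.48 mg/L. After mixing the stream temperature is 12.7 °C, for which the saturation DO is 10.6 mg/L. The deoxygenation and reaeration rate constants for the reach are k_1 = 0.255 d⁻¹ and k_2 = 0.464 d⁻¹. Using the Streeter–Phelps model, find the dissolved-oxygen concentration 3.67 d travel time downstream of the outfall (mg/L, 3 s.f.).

Mixed DO = (17.6×8.10 + 3.46×1.54)/(17.6+3.46) = 147.9/21.06 = 7.022 mg/L.
Mixed L₀ = (17.6×3.48 + 3.46×176)/(21.06) = 670.2/21.06 = 31.82 mg/L.
Initial deficit D₀ = C_s − DO₀ = 10.6 − 7.022 = 3.578 mg/L.
D(3.67) = [0.255×31.82/(0.464−0.255)](e^(−0.255×3.67) − e^(−0.464×3.67)) + 3.578 e^(−0.464×3.67)
= 38.83 × (0.3923 − 0.1822) + 3.578 × 0.1822 = 8.809 mg/L.
DO = 10.6 − 8.809 = 1.791 mg/L.

DO ≈ 1.79 mg/L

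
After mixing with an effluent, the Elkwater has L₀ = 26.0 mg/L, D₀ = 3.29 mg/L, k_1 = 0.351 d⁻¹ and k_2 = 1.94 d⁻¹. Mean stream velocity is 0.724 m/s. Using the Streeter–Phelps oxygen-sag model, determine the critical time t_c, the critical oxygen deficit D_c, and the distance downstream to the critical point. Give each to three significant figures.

t_c ≈ 0.541 d; D_c ≈ 3.89 mg/L; x_c ≈ 33.8 km

With k_2/k_1 = 5.527 and 1 − D₀(k_2−k_1)/(k_1 L₀) = 0.4272,
t_c = ln(5.527 × 0.4272) / (1.94 − 0.351) = ln(2.361) / 1.589 = 0.8590/1.589 = 0.5406 d.
L(t_c) = L₀ e^(−k_1 t_c) = 26.0 × 0.8272 = 21.51 mg/L, and at the critical point k_2 D_c = k_1 L, so D_c = (0.351/1.94) × 21.51 = 3.891 mg/L.
x_c = v t_c = 0.724 m/s × 0.5406 d × 86400 s/d = 33820 m ≈ 33.8 km.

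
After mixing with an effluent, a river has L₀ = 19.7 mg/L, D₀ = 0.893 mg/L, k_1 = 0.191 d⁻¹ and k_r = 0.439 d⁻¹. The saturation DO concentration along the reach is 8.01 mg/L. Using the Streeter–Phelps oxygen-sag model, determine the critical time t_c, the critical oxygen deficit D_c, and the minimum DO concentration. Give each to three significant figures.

t_c = [1/(k_r−k_1)] ln[(k_r/k_1)(1 − D₀(k_r−k_1)/(k_1 L₀))]
= [1/(0.439−0.191)] ln[(0.439/0.191)(1 − 0.893×0.2480/(0.191×19.7))]
= (1/0.2480) ln[2.298 × 0.9411] = 4.032 × ln(2.163) = 4.032 × 0.7716 = 3.111 d.
L(t_c) = L₀ e^(−k_1 t_c) = 19.7 × 0.5520 = 10.87 mg/L, and at the critical point k_r D_c = k_1 L, so D_c = (0.191/0.439) × 10.87 = 4.731 mg/L.
Minimum DO = C_s − D_c = 8.01 − 4.731 = 3.279 mg/L.

t_c ≈ 3.11 d; D_c ≈ 4.73 mg/L; min DO ≈ 3.28 mg/L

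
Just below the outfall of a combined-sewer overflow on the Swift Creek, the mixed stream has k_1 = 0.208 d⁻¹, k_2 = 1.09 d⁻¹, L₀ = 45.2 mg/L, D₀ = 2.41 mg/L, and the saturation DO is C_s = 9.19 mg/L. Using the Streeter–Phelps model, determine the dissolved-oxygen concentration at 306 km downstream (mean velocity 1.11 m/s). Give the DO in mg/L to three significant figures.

Travel time t = x/v = 306 km / (1.11 m/s) = 306000 m / 1.11 m/s = 275700 s = 3.191 d.
k_1 L₀/(k_2−k_1) = 0.208×45.2/(1.09−0.208) = 9.402/0.8820 = 10.66 mg/L.
e^(−k_1 t) = e^(−0.208×3.191) = 0.5150; e^(−k_2 t) = e^(−1.09×3.191) = 0.03087.
D = 10.66 × (0.5150 − 0.03087) + 2.41 × 0.03087 = 5.160 + 0.07441 = 5.234 mg/L.
DO = C_s − D = 9.19 − 5.234 = 3.956 mg/L.

DO ≈ 3.96 mg/L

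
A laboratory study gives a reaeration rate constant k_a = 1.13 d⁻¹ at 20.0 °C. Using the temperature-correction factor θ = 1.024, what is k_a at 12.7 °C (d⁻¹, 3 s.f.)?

k_a ≈ 0.950 d⁻¹

k_a(T₂) = k_a(T₁) · θ^(T₂−T₁) = 1.13 × 1.024^(12.7−20.0)
= 1.13 × 1.024^-7.30 = 1.13 × 0.8410 = 0.9504 d⁻¹.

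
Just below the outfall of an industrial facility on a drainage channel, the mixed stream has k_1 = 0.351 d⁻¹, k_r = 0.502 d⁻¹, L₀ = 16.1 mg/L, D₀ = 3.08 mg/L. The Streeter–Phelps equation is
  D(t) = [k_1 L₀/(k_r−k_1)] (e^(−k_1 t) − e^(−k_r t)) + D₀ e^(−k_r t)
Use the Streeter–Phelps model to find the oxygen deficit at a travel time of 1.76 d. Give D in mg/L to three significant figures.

k_1 L₀/(k_r−k_1) = 0.351×16.1/(0.502−0.351) = 5.651/0.1510 = 37.42 mg/L.
e^(−k_1 t) = e^(−0.351×1.760) = 0.5392; e^(−k_r t) = e^(−0.502×1.760) = 0.4133.
D = 37.42 × (0.5392 − 0.4133) + 3.08 × 0.4133 = 4.709 + 1.273 = 5.982 mg/L.

D ≈ 5.98 mg/L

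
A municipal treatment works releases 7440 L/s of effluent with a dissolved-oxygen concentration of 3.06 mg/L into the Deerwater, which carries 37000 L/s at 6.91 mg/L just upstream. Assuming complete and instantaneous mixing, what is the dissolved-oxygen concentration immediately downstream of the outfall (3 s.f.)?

6.27 mg/L

Flow-weighted mixing: C = (Q_r C_r + Q_w C_w)/(Q_r + Q_w)
= (37000×6.91 + 7440×3.06)/(37000 + 7440) = 278400/44440 = 6.265 mg/L.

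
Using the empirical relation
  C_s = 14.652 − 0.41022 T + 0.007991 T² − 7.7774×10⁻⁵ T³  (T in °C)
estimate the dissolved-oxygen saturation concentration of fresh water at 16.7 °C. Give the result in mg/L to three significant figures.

C_s ≈ 9.67 mg/L

C_s = 14.652 − 0.41022×16.7 + 0.007991×16.7² − 7.7774×10⁻⁵×16.7³ = 9.668 mg/L.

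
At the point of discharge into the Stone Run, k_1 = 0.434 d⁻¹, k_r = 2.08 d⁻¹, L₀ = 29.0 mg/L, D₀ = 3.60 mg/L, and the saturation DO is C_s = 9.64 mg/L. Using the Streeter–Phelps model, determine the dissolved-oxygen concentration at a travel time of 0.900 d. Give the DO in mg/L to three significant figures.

k_1 L₀/(k_r−k_1) = 0.434×29.0/(2.08−0.434) = 12.59/1.646 = 7.646 mg/L.
e^(−k_1 t) = e^(−0.434×0.9000) = 0.6767; e^(−k_r t) = e^(−2.08×0.9000) = 0.1538.
D = 7.646 × (0.6767 − 0.1538) + 3.60 × 0.1538 = 3.998 + 0.5537 = 4.552 mg/L.
DO = C_s − D = 9.64 − 4.552 = 5.088 mg/L.

DO ≈ 5.09 mg/L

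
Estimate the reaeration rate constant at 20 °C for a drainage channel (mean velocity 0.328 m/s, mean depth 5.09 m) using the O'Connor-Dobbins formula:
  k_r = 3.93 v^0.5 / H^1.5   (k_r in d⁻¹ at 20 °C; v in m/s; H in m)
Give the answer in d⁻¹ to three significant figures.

k_r ≈ 0.196 d⁻¹

k_r = 3.93 × 0.328^0.5 / 5.09^1.5 = 3.93 × 0.5727 / 11.48 = 0.1960 d⁻¹.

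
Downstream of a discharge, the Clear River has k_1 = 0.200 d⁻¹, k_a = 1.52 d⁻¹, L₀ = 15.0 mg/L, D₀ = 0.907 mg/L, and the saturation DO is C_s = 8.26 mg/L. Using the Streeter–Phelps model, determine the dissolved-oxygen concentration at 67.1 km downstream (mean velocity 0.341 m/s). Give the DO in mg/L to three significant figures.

DO ≈ 6.86 mg/L

Travel time t = x/v = 67.1 km / (0.341 m/s) = 67100 m / 0.341 m/s = 196800 s = 2.277 d.
k_1 L₀/(k_a−k_1) = 0.200×15.0/(1.52−0.200) = 3.000/1.320 = 2.273 mg/L.
e^(−k_1 t) = e^(−0.200×2.277) = 0.6341; e^(−k_a t) = e^(−1.52×2.277) = 0.03137.
D = 2.273 × (0.6341 − 0.03137) + 0.907 × 0.03137 = 1.370 + 0.02846 = 1.398 mg/L.
DO = C_s − D = 8.26 − 1.398 = 6.862 mg/L.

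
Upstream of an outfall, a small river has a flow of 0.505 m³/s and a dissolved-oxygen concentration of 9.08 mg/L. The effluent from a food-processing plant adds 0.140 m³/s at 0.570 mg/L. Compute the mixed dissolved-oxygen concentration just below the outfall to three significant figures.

7.23 mg/L

Flow-weighted mixing: C = (Q_r C_r + Q_w C_w)/(Q_r + Q_w)
= (0.505×9.08 + 0.140×0.570)/(0.505 + 0.140) = 4.665/0.6450 = 7.233 mg/L.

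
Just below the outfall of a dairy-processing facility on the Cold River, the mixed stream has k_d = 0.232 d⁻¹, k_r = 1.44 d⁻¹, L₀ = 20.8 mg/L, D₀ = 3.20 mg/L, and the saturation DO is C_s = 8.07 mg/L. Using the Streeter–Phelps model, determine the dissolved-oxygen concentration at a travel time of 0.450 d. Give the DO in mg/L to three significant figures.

k_d L₀/(k_r−k_d) = 0.232×20.8/(1.44−0.232) = 4.826/1.208 = 3.995 mg/L.
e^(−k_d t) = e^(−0.232×0.4500) = 0.9009; e^(−k_r t) = e^(−1.44×0.4500) = 0.5231.
D = 3.995 × (0.9009 − 0.5231) + 3.20 × 0.5231 = 1.509 + 1.674 = 3.183 mg/L.
DO = C_s − D = 8.07 − 3.183 = 4.887 mg/L.

DO ≈ 4.89 mg/L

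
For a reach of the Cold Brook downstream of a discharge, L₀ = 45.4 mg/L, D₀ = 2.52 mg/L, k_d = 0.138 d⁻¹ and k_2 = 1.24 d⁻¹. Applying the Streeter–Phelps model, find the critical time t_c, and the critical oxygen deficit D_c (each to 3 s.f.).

At the critical point dD/dt = 0, so k_d L₀ e^(−k_d t) = k_2 D. Substituting D(t) from the Streeter–Phelps equation and solving for t gives
t_c = ln[(k_2/k_d)(1 − D₀(k_2−k_d)/(k_d L₀))] / (k_2−k_d).
Here k_2−k_d = 1.102 d⁻¹ and 1 − D₀(k_2−k_d)/(k_d L₀) = 1 − 2.52×1.102/(0.138×45.4) = 0.5568, so
t_c = ln(8.986 × 0.5568) / 1.102 = 1.610 / 1.102 = 1.461 d.
D_c = (k_d/k_2) L₀ e^(−k_d t_c) = (0.138/1.24) × 45.4 × e^(−0.138×1.461) = 0.1113 × 45.4 × 0.8174 = 4.130 mg/L.

t_c ≈ 1.46 d; D_c ≈ 4.13 mg/L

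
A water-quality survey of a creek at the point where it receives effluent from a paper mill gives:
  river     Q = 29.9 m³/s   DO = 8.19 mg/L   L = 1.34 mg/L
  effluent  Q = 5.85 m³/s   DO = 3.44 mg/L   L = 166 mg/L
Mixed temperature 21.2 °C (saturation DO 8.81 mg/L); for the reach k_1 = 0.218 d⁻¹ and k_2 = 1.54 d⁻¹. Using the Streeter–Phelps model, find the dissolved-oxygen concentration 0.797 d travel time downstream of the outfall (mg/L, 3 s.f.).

DO ≈ 5.85 mg/L

Mixed DO = (29.9×8.19 + 5.85×3.44)/(29.9+5.85) = 265.0/35.75 = 7.413 mg/L.
Mixed L₀ = (29.9×1.34 + 5.85×166)/(35.75) = 1011/35.75 = 28.28 mg/L.
Initial deficit D₀ = C_s − DO₀ = 8.81 − 7.413 = 1.397 mg/L.
D(0.797) = [0.218×28.28/(1.54−0.218)](e^(−0.218×0.797) − e^(−1.54×0.797)) + 1.397 e^(−1.54×0.797)
= 4.664 × (0.8405 − 0.2931) + 1.397 × 0.2931 = 2.963 mg/L.
DO = 8.81 − 2.963 = 5.847 mg/L.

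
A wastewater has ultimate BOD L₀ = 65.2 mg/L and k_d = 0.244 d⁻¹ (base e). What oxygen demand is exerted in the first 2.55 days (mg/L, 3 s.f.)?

y_t = L₀(1 − e^(−k_d t)) = 65.2 × (1 − e^(−0.244×2.55))
= 65.2 × (1 − 0.5368) = 65.2 × 0.4632 = 30.20 mg/L.

y ≈ 30.2 mg/L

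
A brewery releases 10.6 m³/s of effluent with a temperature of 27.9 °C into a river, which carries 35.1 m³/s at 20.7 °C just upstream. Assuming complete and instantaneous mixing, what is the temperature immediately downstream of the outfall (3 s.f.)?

Flow-weighted mixing: C = (Q_r C_r + Q_w C_w)/(Q_r + Q_w)
= (35.1×20.7 + 10.6×27.9)/(35.1 + 10.6) = 1022/45.70 = 22.37 °C.

22.4 °C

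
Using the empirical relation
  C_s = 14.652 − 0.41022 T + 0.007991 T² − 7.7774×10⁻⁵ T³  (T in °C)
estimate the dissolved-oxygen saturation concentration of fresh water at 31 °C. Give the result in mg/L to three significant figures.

C_s = 14.652 − 0.41022×31 + 0.007991×31² − 7.7774×10⁻⁵×31³ = 7.298 mg/L.

C_s ≈ 7.30 mg/L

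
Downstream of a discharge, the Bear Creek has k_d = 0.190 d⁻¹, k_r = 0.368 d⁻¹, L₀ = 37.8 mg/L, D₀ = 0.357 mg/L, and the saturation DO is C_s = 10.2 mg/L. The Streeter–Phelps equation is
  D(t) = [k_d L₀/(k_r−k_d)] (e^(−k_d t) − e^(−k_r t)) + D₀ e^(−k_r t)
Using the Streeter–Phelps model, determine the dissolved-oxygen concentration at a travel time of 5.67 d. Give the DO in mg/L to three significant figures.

k_d L₀/(k_r−k_d) = 0.190×37.8/(0.368−0.190) = 7.182/0.1780 = 40.35 mg/L.
e^(−k_d t) = e^(−0.190×5.670) = 0.3405; e^(−k_r t) = e^(−0.368×5.670) = 0.1241.
D = 40.35 × (0.3405 − 0.1241) + 0.357 × 0.1241 = 8.731 + 0.04431 = 8.776 mg/L.
DO = C_s − D = 10.2 − 8.776 = 1.424 mg/L.

DO ≈ 1.42 mg/L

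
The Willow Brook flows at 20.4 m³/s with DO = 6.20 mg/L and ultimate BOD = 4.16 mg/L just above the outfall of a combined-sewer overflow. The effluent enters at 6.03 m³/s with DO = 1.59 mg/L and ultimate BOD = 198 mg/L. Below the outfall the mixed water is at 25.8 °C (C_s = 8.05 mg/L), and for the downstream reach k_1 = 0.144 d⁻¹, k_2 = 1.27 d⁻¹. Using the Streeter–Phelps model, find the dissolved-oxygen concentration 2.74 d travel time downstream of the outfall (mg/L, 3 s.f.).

DO ≈ 3.98 mg/L

Mixed DO = (20.4×6.20 + 6.03×1.59)/(20.4+6.03) = 136.1/26.43 = 5.148 mg/L.
Mixed L₀ = (20.4×4.16 + 6.03×198)/(26.43) = 1279/26.43 = 48.38 mg/L.
Initial deficit D₀ = C_s − DO₀ = 8.05 − 5.148 = 2.902 mg/L.
D(2.74) = [0.144×48.38/(1.27−0.144)](e^(−0.144×2.74) − e^(−1.27×2.74)) + 2.902 e^(−1.27×2.74)
= 6.188 × (0.6740 − 0.03081) + 2.902 × 0.03081 = 4.069 mg/L.
DO = 8.05 − 4.069 = 3.981 mg/L.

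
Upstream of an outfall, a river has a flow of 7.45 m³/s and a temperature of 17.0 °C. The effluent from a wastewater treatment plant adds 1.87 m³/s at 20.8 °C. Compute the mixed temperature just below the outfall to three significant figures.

Flow-weighted mixing: C = (Q_r C_r + Q_w C_w)/(Q_r + Q_w)
= (7.45×17.0 + 1.87×20.8)/(7.45 + 1.87) = 165.5/9.320 = 17.76 °C.

17.8 °C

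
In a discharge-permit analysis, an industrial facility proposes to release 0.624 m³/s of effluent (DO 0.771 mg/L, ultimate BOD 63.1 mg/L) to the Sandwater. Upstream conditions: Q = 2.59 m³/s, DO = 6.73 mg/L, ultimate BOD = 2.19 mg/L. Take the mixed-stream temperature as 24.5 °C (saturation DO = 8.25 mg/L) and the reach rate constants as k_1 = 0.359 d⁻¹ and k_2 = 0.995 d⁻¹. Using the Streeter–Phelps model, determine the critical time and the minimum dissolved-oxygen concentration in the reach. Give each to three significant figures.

t_c ≈ 0.953 d; minimum DO ≈ 4.66 mg/L

Mixed DO = (2.59×6.73 + 0.624×0.771)/(2.59+0.624) = 17.91/3.214 = 5.573 mg/L.
Mixed L₀ = (2.59×2.19 + 0.624×63.1)/(3.214) = 45.05/3.214 = 14.02 mg/L.
Initial deficit D₀ = C_s − DO₀ = 8.25 − 5.573 = 2.677 mg/L.
t_c = (1/0.6360) ln[(0.995/0.359)(1 − 2.677×0.6360/(0.359×14.02))] = 1.572 × ln(1.834) = 0.9534 d.
D_c = (0.359/0.995) × 14.02 × e^(−0.359×0.9534) = 0.3608 × 14.02 × 0.7101 = 3.591 mg/L.
Minimum DO = 8.25 − 3.591 = 4.659 mg/L.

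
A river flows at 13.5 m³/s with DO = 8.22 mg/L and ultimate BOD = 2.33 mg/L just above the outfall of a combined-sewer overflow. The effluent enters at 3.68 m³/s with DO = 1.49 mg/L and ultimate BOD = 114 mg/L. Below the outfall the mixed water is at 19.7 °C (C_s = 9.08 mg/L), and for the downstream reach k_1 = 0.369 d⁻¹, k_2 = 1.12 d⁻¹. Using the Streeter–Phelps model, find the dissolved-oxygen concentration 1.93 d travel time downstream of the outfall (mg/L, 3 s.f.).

DO ≈ 3.97 mg/L

Mixed DO = (13.5×8.22 + 3.68×1.49)/(13.5+3.68) = 116.5/17.18 = 6.778 mg/L.
Mixed L₀ = (13.5×2.33 + 3.68×114)/(17.18) = 451.0/17.18 = 26.25 mg/L.
Initial deficit D₀ = C_s − DO₀ = 9.08 − 6.778 = 2.302 mg/L.
D(1.93) = [0.369×26.25/(1.12−0.369)](e^(−0.369×1.93) − e^(−1.12×1.93)) + 2.302 e^(−1.12×1.93)
= 12.90 × (0.4906 − 0.1151) + 2.302 × 0.1151 = 5.107 mg/L.
DO = 9.08 − 5.107 = 3.973 mg/L.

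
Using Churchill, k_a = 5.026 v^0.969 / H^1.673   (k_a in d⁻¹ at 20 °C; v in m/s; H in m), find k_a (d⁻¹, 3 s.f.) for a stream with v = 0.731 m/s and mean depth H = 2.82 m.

k_a ≈ 0.655 d⁻¹

k_a = 5.026 × 0.731^0.969 / 2.82^1.673 = 5.026 × 0.7381 / 5.666 = 0.6548 d⁻¹.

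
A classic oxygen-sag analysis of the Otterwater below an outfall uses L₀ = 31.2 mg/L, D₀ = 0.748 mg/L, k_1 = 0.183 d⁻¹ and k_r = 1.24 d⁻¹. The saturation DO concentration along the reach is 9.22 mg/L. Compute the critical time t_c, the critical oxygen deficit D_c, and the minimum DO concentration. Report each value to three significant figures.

t_c ≈ 1.67 d; D_c ≈ 3.39 mg/L; min DO ≈ 5.83 mg/L

At the critical point dD/dt = 0, so k_1 L₀ e^(−k_1 t) = k_r D. Substituting D(t) from the Streeter–Phelps equation and solving for t gives
t_c = ln[(k_r/k_1)(1 − D₀(k_r−k_1)/(k_1 L₀))] / (k_r−k_1).
Here k_r−k_1 = 1.057 d⁻¹ and 1 − D₀(k_r−k_1)/(k_1 L₀) = 1 − 0.748×1.057/(0.183×31.2) = 0.8615, so
t_c = ln(6.776 × 0.8615) / 1.057 = 1.764 / 1.057 = 1.669 d.
L(t_c) = L₀ e^(−k_1 t_c) = 31.2 × 0.7368 = 22.99 mg/L, and at the critical point k_r D_c = k_1 L, so D_c = (0.183/1.24) × 22.99 = 3.393 mg/L.
Minimum DO = C_s − D_c = 9.22 − 3.393 = 5.827 mg/L.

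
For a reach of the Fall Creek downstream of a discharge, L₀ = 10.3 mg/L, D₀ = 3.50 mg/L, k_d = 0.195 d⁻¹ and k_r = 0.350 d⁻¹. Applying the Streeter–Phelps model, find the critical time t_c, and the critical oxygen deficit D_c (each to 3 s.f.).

With k_r/k_d = 1.795 and 1 − D₀(k_r−k_d)/(k_d L₀) = 0.7299,
t_c = ln(1.795 × 0.7299) / (0.350 − 0.195) = ln(1.310) / 0.1550 = 0.2701/0.1550 = 1.742 d.
L(t_c) = L₀ e^(−k_d t_c) = 10.3 × 0.7119 = 7.333 mg/L, and at the critical point k_r D_c = k_d L, so D_c = (0.195/0.350) × 7.333 = 4.085 mg/L.

t_c ≈ 1.74 d; D_c ≈ 4.09 mg/L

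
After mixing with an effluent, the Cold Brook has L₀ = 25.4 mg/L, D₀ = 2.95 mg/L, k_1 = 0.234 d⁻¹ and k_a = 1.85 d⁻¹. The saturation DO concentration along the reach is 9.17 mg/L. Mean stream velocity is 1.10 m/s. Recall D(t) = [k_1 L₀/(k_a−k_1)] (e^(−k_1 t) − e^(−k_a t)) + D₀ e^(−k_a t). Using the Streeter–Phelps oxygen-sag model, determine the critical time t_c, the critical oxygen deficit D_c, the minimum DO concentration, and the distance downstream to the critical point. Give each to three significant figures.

t_c ≈ 0.277 d; D_c ≈ 3.01 mg/L; min DO ≈ 6.16 mg/L; x_c ≈ 26.3 km

With k_a/k_1 = 7.906 and 1 − D₀(k_a−k_1)/(k_1 L₀) = 0.1979,
t_c = ln(7.906 × 0.1979) / (1.85 − 0.234) = ln(1.565) / 1.616 = 0.4478/1.616 = 0.2771 d.
L(t_c) = L₀ e^(−k_1 t_c) = 25.4 × 0.9372 = 23.81 mg/L, and at the critical point k_a D_c = k_1 L, so D_c = (0.234/1.85) × 23.81 = 3.011 mg/L.
Minimum DO = C_s − D_c = 9.17 − 3.011 = 6.159 mg/L.
x_c = v t_c = 1.10 m/s × 0.2771 d × 86400 s/d = 26330 m ≈ 26.3 km.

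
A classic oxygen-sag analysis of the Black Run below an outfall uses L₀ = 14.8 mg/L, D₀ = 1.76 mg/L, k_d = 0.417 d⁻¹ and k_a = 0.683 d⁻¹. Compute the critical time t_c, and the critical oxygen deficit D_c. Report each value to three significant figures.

With k_a/k_d = 1.638 and 1 − D₀(k_a−k_d)/(k_d L₀) = 0.9241,
t_c = ln(1.638 × 0.9241) / (0.683 − 0.417) = ln(1.514) / 0.2660 = 0.4145/0.2660 = 1.558 d.
D_c = (k_d/k_a) L₀ e^(−k_d t_c) = (0.417/0.683) × 14.8 × e^(−0.417×1.558) = 0.6105 × 14.8 × 0.5221 = 4.718 mg/L.

t_c ≈ 1.56 d; D_c ≈ 4.72 mg/L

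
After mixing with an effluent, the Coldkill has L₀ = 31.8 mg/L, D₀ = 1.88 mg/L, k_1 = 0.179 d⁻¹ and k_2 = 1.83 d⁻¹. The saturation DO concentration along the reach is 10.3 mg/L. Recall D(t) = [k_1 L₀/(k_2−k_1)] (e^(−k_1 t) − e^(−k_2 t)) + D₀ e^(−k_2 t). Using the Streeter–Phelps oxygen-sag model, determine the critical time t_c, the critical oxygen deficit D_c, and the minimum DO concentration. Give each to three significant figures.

t_c ≈ 0.931 d; D_c ≈ 2.63 mg/L; min DO ≈ 7.67 mg/L

With k_2/k_1 = 10.22 and 1 − D₀(k_2−k_1)/(k_1 L₀) = 0.4547,
t_c = ln(10.22 × 0.4547) / (1.83 − 0.179) = ln(4.649) / 1.651 = 1.537/1.651 = 0.9307 d.
D_c = (k_1/k_2) L₀ e^(−k_1 t_c) = (0.179/1.83) × 31.8 × e^(−0.179×0.9307) = 0.09781 × 31.8 × 0.8465 = 2.633 mg/L.
Minimum DO = C_s − D_c = 10.3 − 2.633 = 7.667 mg/L.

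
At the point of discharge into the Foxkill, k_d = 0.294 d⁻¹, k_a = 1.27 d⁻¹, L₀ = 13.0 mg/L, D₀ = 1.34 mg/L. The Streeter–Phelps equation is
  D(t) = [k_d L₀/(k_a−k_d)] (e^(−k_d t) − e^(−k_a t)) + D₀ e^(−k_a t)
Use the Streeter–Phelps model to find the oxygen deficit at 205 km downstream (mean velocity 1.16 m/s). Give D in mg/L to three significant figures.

D ≈ 1.95 mg/L

Travel time t = x/v = 205 km / (1.16 m/s) = 205000 m / 1.16 m/s = 176700 s = 2.045 d.
k_d L₀/(k_a−k_d) = 0.294×13.0/(1.27−0.294) = 3.822/0.9760 = 3.916 mg/L.
e^(−k_d t) = e^(−0.294×2.045) = 0.5481; e^(−k_a t) = e^(−1.27×2.045) = 0.07445.
D = 3.916 × (0.5481 − 0.07445) + 1.34 × 0.07445 = 1.855 + 0.09976 = 1.954 mg/L.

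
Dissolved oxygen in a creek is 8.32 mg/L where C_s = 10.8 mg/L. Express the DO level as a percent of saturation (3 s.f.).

77.0 % saturation

% saturation = C/C_s × 100 = 8.32/10.8 × 100 = 77.0 %.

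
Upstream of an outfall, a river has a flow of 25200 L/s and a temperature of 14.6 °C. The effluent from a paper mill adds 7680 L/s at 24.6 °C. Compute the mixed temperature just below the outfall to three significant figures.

16.9 °C

Flow-weighted mixing: C = (Q_r C_r + Q_w C_w)/(Q_r + Q_w)
= (25200×14.6 + 7680×24.6)/(25200 + 7680) = 556800/32880 = 16.94 °C.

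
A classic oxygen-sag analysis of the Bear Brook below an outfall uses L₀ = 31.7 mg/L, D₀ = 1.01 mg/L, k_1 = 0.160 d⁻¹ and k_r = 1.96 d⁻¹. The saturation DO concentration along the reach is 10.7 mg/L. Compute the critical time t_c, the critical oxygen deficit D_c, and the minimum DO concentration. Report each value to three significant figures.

t_c ≈ 1.15 d; D_c ≈ 2.15 mg/L; min DO ≈ 8.55 mg/L

t_c = [1/(k_r−k_1)] ln[(k_r/k_1)(1 − D₀(k_r−k_1)/(k_1 L₀))]
= [1/(1.96−0.160)] ln[(1.96/0.160)(1 − 1.01×1.800/(0.160×31.7))]
= (1/1.800) ln[12.25 × 0.6416] = 0.5556 × ln(7.859) = 0.5556 × 2.062 = 1.145 d.
L(t_c) = L₀ e^(−k_1 t_c) = 31.7 × 0.8326 = 26.39 mg/L, and at the critical point k_r D_c = k_1 L, so D_c = (0.160/1.96) × 26.39 = 2.154 mg/L.
Minimum DO = C_s − D_c = 10.7 − 2.154 = 8.546 mg/L.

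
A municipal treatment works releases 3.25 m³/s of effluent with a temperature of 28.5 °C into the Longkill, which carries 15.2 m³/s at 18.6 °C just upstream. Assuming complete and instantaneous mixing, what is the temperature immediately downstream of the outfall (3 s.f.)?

Flow-weighted mixing: C = (Q_r C_r + Q_w C_w)/(Q_r + Q_w)
= (15.2×18.6 + 3.25×28.5)/(15.2 + 3.25) = 375.3/18.45 = 20.34 °C.

20.3 °C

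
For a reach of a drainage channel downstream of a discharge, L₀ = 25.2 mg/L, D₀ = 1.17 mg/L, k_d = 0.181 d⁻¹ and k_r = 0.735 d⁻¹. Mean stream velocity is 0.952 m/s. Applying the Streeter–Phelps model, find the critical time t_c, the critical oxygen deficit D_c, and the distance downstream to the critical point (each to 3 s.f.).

With k_r/k_d = 4.061 and 1 − D₀(k_r−k_d)/(k_d L₀) = 0.8579,
t_c = ln(4.061 × 0.8579) / (0.735 − 0.181) = ln(3.484) / 0.5540 = 1.248/0.5540 = 2.253 d.
L(t_c) = L₀ e^(−k_d t_c) = 25.2 × 0.6651 = 16.76 mg/L, and at the critical point k_r D_c = k_d L, so D_c = (0.181/0.735) × 16.76 = 4.128 mg/L.
x_c = v t_c = 0.952 m/s × 2.253 d × 86400 s/d = 185300 m ≈ 185 km.

t_c ≈ 2.25 d; D_c ≈ 4.13 mg/L; x_c ≈ 185 km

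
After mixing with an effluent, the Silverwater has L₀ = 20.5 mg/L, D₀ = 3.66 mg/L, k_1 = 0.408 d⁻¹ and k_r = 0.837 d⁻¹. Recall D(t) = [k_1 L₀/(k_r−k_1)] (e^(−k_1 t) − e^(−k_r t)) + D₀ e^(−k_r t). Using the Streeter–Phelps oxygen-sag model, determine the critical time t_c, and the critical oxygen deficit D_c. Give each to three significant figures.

With k_r/k_1 = 2.051 and 1 − D₀(k_r−k_1)/(k_1 L₀) = 0.8123,
t_c = ln(2.051 × 0.8123) / (0.837 − 0.408) = ln(1.666) / 0.4290 = 0.5106/0.4290 = 1.190 d.
D_c = (k_1/k_r) L₀ e^(−k_1 t_c) = (0.408/0.837) × 20.5 × e^(−0.408×1.190) = 0.4875 × 20.5 × 0.6153 = 6.149 mg/L.

t_c ≈ 1.19 d; D_c ≈ 6.15 mg/L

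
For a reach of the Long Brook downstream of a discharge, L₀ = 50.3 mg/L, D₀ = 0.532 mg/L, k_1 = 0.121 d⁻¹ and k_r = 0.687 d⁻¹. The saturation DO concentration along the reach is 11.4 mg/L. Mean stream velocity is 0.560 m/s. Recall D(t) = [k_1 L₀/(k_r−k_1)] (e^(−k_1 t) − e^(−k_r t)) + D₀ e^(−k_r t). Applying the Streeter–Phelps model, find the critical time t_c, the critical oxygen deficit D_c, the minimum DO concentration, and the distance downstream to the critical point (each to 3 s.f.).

t_c ≈ 2.98 d; D_c ≈ 6.18 mg/L; min DO ≈ 5.22 mg/L; x_c ≈ 144 km

t_c = [1/(k_r−k_1)] ln[(k_r/k_1)(1 − D₀(k_r−k_1)/(k_1 L₀))]
= [1/(0.687−0.121)] ln[(0.687/0.121)(1 − 0.532×0.5660/(0.121×50.3))]
= (1/0.5660) ln[5.678 × 0.9505] = 1.767 × ln(5.397) = 1.767 × 1.686 = 2.978 d.
L(t_c) = L₀ e^(−k_1 t_c) = 50.3 × 0.6974 = 35.08 mg/L, and at the critical point k_r D_c = k_1 L, so D_c = (0.121/0.687) × 35.08 = 6.178 mg/L.
Minimum DO = C_s − D_c = 11.4 − 6.178 = 5.222 mg/L.
x_c = v t_c = 0.560 m/s × 2.978 d × 86400 s/d = 144100 m ≈ 144 km.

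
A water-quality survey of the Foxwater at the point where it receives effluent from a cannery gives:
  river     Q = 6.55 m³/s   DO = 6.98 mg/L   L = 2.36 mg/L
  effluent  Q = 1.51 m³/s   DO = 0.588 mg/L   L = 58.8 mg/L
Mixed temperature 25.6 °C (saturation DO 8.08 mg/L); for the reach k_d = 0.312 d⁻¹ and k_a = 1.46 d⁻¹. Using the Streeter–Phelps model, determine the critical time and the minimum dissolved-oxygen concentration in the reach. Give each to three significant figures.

Mixed DO = (6.55×6.98 + 1.51×0.588)/(6.55+1.51) = 46.61/8.060 = 5.782 mg/L.
Mixed L₀ = (6.55×2.36 + 1.51×58.8)/(8.060) = 104.2/8.060 = 12.93 mg/L.
Initial deficit D₀ = C_s − DO₀ = 8.08 − 5.782 = 2.298 mg/L.
t_c = (1/1.148) ln[(1.46/0.312)(1 − 2.298×1.148/(0.312×12.93))] = 0.8711 × ln(1.621) = 0.4207 d.
D_c = (0.312/1.46) × 12.93 × e^(−0.312×0.4207) = 0.2137 × 12.93 × 0.8770 = 2.424 mg/L.
Minimum DO = 8.08 − 2.424 = 5.656 mg/L.

t_c ≈ 0.421 d; minimum DO ≈ 5.66 mg/L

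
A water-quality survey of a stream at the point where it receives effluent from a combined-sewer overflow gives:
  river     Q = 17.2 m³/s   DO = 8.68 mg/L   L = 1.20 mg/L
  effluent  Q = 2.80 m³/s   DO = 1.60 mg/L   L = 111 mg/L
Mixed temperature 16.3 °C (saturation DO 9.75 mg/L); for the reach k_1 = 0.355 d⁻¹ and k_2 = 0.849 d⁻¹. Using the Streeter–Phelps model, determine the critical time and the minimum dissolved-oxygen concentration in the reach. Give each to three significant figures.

Mixed DO = (17.2×8.68 + 2.80×1.60)/(17.2+2.80) = 153.8/20.00 = 7.689 mg/L.
Mixed L₀ = (17.2×1.20 + 2.80×111)/(20.00) = 331.4/20.00 = 16.57 mg/L.
Initial deficit D₀ = C_s − DO₀ = 9.75 − 7.689 = 2.061 mg/L.
t_c = (1/0.4940) ln[(0.849/0.355)(1 − 2.061×0.4940/(0.355×16.57))] = 2.024 × ln(1.978) = 1.380 d.
D_c = (0.355/0.849) × 16.57 × e^(−0.355×1.380) = 0.4181 × 16.57 × 0.6126 = 4.245 mg/L.
Minimum DO = 9.75 − 4.245 = 5.505 mg/L.

t_c ≈ 1.38 d; minimum DO ≈ 5.50 mg/L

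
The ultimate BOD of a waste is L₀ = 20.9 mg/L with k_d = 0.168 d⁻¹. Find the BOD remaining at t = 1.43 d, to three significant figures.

L ≈ 16.4 mg/L

L_t = L₀ e^(−k_d t) = 20.9 × e^(−0.168×1.43) = 20.9 × 0.7864 = 16.44 mg/L.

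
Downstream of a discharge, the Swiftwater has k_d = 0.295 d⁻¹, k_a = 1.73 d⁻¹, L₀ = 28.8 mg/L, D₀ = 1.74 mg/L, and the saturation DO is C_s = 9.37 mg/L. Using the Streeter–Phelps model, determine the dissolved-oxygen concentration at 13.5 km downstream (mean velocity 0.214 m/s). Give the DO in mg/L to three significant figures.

DO ≈ 5.78 mg/L

Travel time t = x/v = 13.5 km / (0.214 m/s) = 13500 m / 0.214 m/s = 63080 s = 0.7301 d.
k_d L₀/(k_a−k_d) = 0.295×28.8/(1.73−0.295) = 8.496/1.435 = 5.921 mg/L.
e^(−k_d t) = e^(−0.295×0.7301) = 0.8062; e^(−k_a t) = e^(−1.73×0.7301) = 0.2828.
D = 5.921 × (0.8062 − 0.2828) + 1.74 × 0.2828 = 3.099 + 0.4920 = 3.591 mg/L.
DO = C_s − D = 9.37 − 3.591 = 5.779 mg/L.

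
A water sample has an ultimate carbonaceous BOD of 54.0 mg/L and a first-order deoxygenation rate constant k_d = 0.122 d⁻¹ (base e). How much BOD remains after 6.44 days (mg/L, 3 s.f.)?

L_t = L₀ e^(−k_d t) = 54.0 × e^(−0.122×6.44) = 54.0 × 0.4558 = 24.61 mg/L.

L ≈ 24.6 mg/L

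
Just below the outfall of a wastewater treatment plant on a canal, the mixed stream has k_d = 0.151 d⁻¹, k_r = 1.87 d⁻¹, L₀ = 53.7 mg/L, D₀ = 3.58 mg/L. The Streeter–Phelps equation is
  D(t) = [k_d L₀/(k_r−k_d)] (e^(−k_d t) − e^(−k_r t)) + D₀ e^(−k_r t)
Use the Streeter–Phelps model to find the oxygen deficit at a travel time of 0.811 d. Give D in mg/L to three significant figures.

D ≈ 3.92 mg/L

k_d L₀/(k_r−k_d) = 0.151×53.7/(1.87−0.151) = 8.109/1.719 = 4.717 mg/L.
e^(−k_d t) = e^(−0.151×0.8110) = 0.8847; e^(−k_r t) = e^(−1.87×0.8110) = 0.2195.
D = 4.717 × (0.8847 − 0.2195) + 3.58 × 0.2195 = 3.138 + 0.7857 = 3.924 mg/L.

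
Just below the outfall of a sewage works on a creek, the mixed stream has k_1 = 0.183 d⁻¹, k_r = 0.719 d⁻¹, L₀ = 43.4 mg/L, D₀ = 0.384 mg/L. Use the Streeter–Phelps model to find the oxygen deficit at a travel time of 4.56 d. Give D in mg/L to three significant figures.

D ≈ 5.89 mg/L

k_1 L₀/(k_r−k_1) = 0.183×43.4/(0.719−0.183) = 7.942/0.5360 = 14.82 mg/L.
e^(−k_1 t) = e^(−0.183×4.560) = 0.4341; e^(−k_r t) = e^(−0.719×4.560) = 0.03768.
D = 14.82 × (0.4341 − 0.03768) + 0.384 × 0.03768 = 5.874 + 0.01447 = 5.888 mg/L.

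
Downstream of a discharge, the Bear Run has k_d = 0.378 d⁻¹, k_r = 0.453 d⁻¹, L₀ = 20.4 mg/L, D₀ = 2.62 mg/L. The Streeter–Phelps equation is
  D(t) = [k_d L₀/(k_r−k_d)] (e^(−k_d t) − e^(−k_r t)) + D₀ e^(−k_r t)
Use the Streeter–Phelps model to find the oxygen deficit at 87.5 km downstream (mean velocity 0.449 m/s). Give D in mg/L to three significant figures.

D ≈ 7.76 mg/L

Travel time t = x/v = 87.5 km / (0.449 m/s) = 87500 m / 0.449 m/s = 194900 s = 2.256 d.
k_d L₀/(k_r−k_d) = 0.378×20.4/(0.453−0.378) = 7.711/0.07500 = 102.8 mg/L.
e^(−k_d t) = e^(−0.378×2.256) = 0.4263; e^(−k_r t) = e^(−0.453×2.256) = 0.3600.
D = 102.8 × (0.4263 − 0.3600) + 2.62 × 0.3600 = 6.821 + 0.9431 = 7.765 mg/L.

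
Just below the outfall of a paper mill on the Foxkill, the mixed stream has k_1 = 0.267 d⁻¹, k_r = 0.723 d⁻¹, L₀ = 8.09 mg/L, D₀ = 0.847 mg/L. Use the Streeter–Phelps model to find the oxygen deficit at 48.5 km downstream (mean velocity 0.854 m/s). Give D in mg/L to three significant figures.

Travel time t = x/v = 48.5 km / (0.854 m/s) = 48500 m / 0.854 m/s = 56790 s = 0.6573 d.
k_1 L₀/(k_r−k_1) = 0.267×8.09/(0.723−0.267) = 2.160/0.4560 = 4.737 mg/L.
e^(−k_1 t) = e^(−0.267×0.6573) = 0.8390; e^(−k_r t) = e^(−0.723×0.6573) = 0.6217.
D = 4.737 × (0.8390 − 0.6217) + 0.847 × 0.6217 = 1.029 + 0.5266 = 1.556 mg/L.

D ≈ 1.56 mg/L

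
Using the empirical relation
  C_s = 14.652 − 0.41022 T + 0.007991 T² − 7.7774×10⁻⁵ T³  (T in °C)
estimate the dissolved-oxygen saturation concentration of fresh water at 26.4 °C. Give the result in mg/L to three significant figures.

C_s ≈ 7.96 mg/L

C_s = 14.652 − 0.41022×26.4 + 0.007991×26.4² − 7.7774×10⁻⁵×26.4³ = 7.961 mg/L.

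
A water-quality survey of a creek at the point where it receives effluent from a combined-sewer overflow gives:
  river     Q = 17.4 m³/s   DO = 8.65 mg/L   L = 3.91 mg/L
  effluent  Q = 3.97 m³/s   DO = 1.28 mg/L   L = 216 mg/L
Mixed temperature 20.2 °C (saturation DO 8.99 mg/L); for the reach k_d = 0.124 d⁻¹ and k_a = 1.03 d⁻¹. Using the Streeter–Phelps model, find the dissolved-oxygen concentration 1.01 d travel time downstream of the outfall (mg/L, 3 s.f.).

DO ≈ 5.25 mg/L

Mixed DO = (17.4×8.65 + 3.97×1.28)/(17.4+3.97) = 155.6/21.37 = 7.281 mg/L.
Mixed L₀ = (17.4×3.91 + 3.97×216)/(21.37) = 925.6/21.37 = 43.31 mg/L.
Initial deficit D₀ = C_s − DO₀ = 8.99 − 7.281 = 1.709 mg/L.
D(1.01) = [0.124×43.31/(1.03−0.124)](e^(−0.124×1.01) − e^(−1.03×1.01)) + 1.709 e^(−1.03×1.01)
= 5.928 × (0.8823 − 0.3533) + 1.709 × 0.3533 = 3.739 mg/L.
DO = 8.99 − 3.739 = 5.251 mg/L.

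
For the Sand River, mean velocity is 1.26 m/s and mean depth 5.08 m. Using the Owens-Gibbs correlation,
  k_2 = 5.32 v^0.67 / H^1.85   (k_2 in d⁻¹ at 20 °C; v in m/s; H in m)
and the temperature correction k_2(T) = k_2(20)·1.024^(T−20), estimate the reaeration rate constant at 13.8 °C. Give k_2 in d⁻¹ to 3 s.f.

k_2(20) = 5.32 × 1.26^0.67 / 5.08^1.85 = 5.32 × 1.167 / 20.22 = 0.3071 d⁻¹.
k_2(13.8) = 0.3071 × 1.024^(13.8−20) = 0.3071 × 0.8633 = 0.2651 d⁻¹.

k_2 ≈ 0.265 d⁻¹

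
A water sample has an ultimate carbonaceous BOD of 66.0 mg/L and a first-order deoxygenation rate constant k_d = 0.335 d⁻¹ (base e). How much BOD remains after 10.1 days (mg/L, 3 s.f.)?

L ≈ 2.24 mg/L

L_t = L₀ e^(−k_d t) = 66.0 × e^(−0.335×10.1) = 66.0 × 0.03393 = 2.239 mg/L.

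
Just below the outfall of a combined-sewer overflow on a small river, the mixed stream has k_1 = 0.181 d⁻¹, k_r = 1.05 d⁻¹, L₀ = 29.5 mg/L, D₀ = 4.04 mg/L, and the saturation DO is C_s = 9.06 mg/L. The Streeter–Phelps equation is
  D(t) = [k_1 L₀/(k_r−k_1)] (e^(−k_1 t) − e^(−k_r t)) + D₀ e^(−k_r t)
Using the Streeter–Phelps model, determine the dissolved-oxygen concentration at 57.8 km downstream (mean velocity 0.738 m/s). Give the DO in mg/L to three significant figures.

Travel time t = x/v = 57.8 km / (0.738 m/s) = 57800 m / 0.738 m/s = 78320 s = 0.9065 d.
k_1 L₀/(k_r−k_1) = 0.181×29.5/(1.05−0.181) = 5.340/0.8690 = 6.144 mg/L.
e^(−k_1 t) = e^(−0.181×0.9065) = 0.8487; e^(−k_r t) = e^(−1.05×0.9065) = 0.3860.
D = 6.144 × (0.8487 − 0.3860) + 4.04 × 0.3860 = 2.843 + 1.560 = 4.402 mg/L.
DO = C_s − D = 9.06 − 4.402 = 4.658 mg/L.

DO ≈ 4.66 mg/L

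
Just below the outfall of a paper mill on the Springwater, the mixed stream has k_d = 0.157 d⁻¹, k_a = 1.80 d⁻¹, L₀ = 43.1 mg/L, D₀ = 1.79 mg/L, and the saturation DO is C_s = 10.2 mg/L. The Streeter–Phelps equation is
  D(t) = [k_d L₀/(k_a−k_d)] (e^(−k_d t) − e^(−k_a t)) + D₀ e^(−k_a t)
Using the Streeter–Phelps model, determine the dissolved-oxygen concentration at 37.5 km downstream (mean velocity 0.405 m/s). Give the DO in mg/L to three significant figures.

Travel time t = x/v = 37.5 km / (0.405 m/s) = 37500 m / 0.405 m/s = 92590 s = 1.072 d.
k_d L₀/(k_a−k_d) = 0.157×43.1/(1.80−0.157) = 6.767/1.643 = 4.119 mg/L.
e^(−k_d t) = e^(−0.157×1.072) = 0.8451; e^(−k_a t) = e^(−1.80×1.072) = 0.1453.
D = 4.119 × (0.8451 − 0.1453) + 1.79 × 0.1453 = 2.882 + 0.2601 = 3.142 mg/L.
DO = C_s − D = 10.2 − 3.142 = 7.058 mg/L.

DO ≈ 7.06 mg/L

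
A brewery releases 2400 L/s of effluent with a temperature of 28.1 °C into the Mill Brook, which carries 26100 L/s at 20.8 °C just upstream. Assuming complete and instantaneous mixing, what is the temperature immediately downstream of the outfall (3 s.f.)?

Flow-weighted mixing: C = (Q_r C_r + Q_w C_w)/(Q_r + Q_w)
= (26100×20.8 + 2400×28.1)/(26100 + 2400) = 610300/28500 = 21.41 °C.

21.4 °C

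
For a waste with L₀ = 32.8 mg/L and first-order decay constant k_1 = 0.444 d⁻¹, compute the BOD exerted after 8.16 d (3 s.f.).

y ≈ 31.9 mg/L

y_t = L₀(1 − e^(−k_1 t)) = 32.8 × (1 − e^(−0.444×8.16))
= 32.8 × (1 − 0.02670) = 32.8 × 0.9733 = 31.92 mg/L.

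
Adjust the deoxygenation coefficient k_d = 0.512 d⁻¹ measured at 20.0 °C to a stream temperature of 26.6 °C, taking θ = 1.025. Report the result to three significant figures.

k_d ≈ 0.603 d⁻¹

k_d(T₂) = k_d(T₁) · θ^(T₂−T₁) = 0.512 × 1.025^(26.6−20.0)
= 0.512 × 1.025^6.60 = 0.512 × 1.177 = 0.6026 d⁻¹.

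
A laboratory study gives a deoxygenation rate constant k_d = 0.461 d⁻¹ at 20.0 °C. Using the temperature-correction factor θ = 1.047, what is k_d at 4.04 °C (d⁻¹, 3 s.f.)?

k_d(T₂) = k_d(T₁) · θ^(T₂−T₁) = 0.461 × 1.047^(4.04−20.0)
= 0.461 × 1.047^-16.0 = 0.461 × 0.4805 = 0.2215 d⁻¹.

k_d ≈ 0.221 d⁻¹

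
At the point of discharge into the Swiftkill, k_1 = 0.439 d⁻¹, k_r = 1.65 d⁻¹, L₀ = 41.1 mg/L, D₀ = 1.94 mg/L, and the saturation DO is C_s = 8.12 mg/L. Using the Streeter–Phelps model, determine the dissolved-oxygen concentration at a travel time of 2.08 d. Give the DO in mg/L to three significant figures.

DO ≈ 2.56 mg/L

k_1 L₀/(k_r−k_1) = 0.439×41.1/(1.65−0.439) = 18.04/1.211 = 14.90 mg/L.
e^(−k_1 t) = e^(−0.439×2.080) = 0.4013; e^(−k_r t) = e^(−1.65×2.080) = 0.03232.
D = 14.90 × (0.4013 − 0.03232) + 1.94 × 0.03232 = 5.497 + 0.06271 = 5.560 mg/L.
DO = C_s − D = 8.12 − 5.560 = 2.560 mg/L.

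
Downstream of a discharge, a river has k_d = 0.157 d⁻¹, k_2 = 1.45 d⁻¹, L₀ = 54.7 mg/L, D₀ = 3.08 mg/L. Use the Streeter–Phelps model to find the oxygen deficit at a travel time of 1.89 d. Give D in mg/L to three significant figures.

D ≈ 4.71 mg/L

k_d L₀/(k_2−k_d) = 0.157×54.7/(1.45−0.157) = 8.588/1.293 = 6.642 mg/L.
e^(−k_d t) = e^(−0.157×1.890) = 0.7432; e^(−k_2 t) = e^(−1.45×1.890) = 0.06454.
D = 6.642 × (0.7432 − 0.06454) + 3.08 × 0.06454 = 4.508 + 0.1988 = 4.707 mg/L.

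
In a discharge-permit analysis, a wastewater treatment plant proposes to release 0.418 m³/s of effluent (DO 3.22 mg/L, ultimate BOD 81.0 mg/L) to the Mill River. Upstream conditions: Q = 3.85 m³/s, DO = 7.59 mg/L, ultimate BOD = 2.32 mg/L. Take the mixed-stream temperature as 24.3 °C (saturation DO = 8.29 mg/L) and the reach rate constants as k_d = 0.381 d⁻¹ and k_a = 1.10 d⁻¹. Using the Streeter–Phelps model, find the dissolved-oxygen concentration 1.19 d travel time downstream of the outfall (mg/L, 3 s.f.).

Mixed DO = (3.85×7.59 + 0.418×3.22)/(3.85+0.418) = 30.57/4.268 = 7.162 mg/L.
Mixed L₀ = (3.85×2.32 + 0.418×81.0)/(4.268) = 42.79/4.268 = 10.03 mg/L.
Initial deficit D₀ = C_s − DO₀ = 8.29 − 7.162 = 1.128 mg/L.
D(1.19) = [0.381×10.03/(1.10−0.381)](e^(−0.381×1.19) − e^(−1.10×1.19)) + 1.128 e^(−1.10×1.19)
= 5.313 × (0.6355 − 0.2701) + 1.128 × 0.2701 = 2.246 mg/L.
DO = 8.29 − 2.246 = 6.044 mg/L.

DO ≈ 6.04 mg/L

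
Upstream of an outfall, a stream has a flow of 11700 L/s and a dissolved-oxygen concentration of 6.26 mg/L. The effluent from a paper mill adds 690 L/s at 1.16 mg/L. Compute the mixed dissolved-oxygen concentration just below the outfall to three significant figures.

5.98 mg/L

Flow-weighted mixing: C = (Q_r C_r + Q_w C_w)/(Q_r + Q_w)
= (11700×6.26 + 690×1.16)/(11700 + 690) = 74040/12390 = 5.976 mg/L.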